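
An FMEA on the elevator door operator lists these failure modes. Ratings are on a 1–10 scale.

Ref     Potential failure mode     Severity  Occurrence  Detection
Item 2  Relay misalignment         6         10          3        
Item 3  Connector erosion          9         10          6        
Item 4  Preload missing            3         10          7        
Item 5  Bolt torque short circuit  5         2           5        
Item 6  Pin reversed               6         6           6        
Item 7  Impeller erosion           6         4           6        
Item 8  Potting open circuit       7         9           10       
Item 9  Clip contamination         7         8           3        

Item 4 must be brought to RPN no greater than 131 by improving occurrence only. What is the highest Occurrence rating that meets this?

6

Item 4: S=3, O=10, D=7 → current RPN = 210.
Fixed product = 21. Need 21 × O ≤ 131, so O ≤ 131/21 = 6.24.
Maximum integer Occurrence rating = 6 (gives RPN 126; O=7 would give 147 > 131).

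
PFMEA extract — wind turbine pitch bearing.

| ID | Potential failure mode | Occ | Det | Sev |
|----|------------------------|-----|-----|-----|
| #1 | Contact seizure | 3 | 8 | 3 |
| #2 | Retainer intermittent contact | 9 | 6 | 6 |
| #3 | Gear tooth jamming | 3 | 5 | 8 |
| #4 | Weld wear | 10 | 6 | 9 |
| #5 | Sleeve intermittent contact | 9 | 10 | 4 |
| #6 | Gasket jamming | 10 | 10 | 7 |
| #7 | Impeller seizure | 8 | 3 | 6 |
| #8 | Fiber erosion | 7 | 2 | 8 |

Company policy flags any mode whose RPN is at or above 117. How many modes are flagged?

RPN = Severity × Occurrence × Detection:
  #1: 3 × 3 × 8 = 72
  #2: 6 × 9 × 6 = 324
  #3: 8 × 3 × 5 = 120
  #4: 9 × 10 × 6 = 540
  #5: 4 × 9 × 10 = 360
  #6: 7 × 10 × 10 = 700
  #7: 6 × 8 × 3 = 144
  #8: 8 × 7 × 2 = 112
Modes with RPN ≥ 117: #2 (324), #3 (120), #4 (540), #5 (360), #6 (700), #7 (144) → 6.

6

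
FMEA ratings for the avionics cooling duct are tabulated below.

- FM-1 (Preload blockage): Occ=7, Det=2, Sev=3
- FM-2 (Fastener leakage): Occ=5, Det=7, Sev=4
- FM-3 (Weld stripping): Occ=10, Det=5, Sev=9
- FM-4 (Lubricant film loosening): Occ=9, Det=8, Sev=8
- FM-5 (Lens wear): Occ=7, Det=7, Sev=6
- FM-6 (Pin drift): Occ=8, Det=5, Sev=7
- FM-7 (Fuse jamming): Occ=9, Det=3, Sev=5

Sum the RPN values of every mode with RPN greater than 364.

1026

RPN = Severity × Occurrence × Detection:
  FM-1: 3 × 7 × 2 = 42
  FM-2: 4 × 5 × 7 = 140
  FM-3: 9 × 10 × 5 = 450
  FM-4: 8 × 9 × 8 = 576
  FM-5: 6 × 7 × 7 = 294
  FM-6: 7 × 8 × 5 = 280
  FM-7: 5 × 9 × 3 = 135
RPN > 364: FM-3 (450), FM-4 (576).
Sum: 450 + 576 = 1026.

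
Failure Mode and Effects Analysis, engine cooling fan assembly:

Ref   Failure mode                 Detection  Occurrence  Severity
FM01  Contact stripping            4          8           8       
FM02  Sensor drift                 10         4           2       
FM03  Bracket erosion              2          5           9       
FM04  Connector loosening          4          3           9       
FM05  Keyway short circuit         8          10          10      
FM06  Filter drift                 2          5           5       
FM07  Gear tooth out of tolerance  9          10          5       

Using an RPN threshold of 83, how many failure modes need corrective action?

5

RPN = Severity × Occurrence × Detection:
  FM01: 8 × 8 × 4 = 256
  FM02: 2 × 4 × 10 = 80
  FM03: 9 × 5 × 2 = 90
  FM04: 9 × 3 × 4 = 108
  FM05: 10 × 10 × 8 = 800
  FM06: 5 × 5 × 2 = 50
  FM07: 5 × 10 × 9 = 450
Modes with RPN ≥ 83: FM01 (256), FM03 (90), FM04 (108), FM05 (800), FM07 (450) → 5.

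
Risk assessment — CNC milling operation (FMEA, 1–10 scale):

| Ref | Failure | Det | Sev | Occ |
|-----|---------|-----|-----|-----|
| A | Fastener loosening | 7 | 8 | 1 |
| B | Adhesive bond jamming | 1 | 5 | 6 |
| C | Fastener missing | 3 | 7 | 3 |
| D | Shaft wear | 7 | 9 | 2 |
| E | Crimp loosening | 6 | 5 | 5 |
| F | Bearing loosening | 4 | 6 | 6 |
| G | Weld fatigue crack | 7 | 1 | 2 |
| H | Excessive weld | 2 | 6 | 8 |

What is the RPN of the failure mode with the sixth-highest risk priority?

RPN = Severity × Occurrence × Detection:
  A: 8 × 1 × 7 = 56
  B: 5 × 6 × 1 = 30
  C: 7 × 3 × 3 = 63
  D: 9 × 2 × 7 = 126
  E: 5 × 5 × 6 = 150
  F: 6 × 6 × 4 = 144
  G: 1 × 2 × 7 = 14
  H: 6 × 8 × 2 = 96
Sorted descending: 150, 144, 126, 96, 63, 56, 30, 14.
The sixth-highest RPN is 56 (A).

56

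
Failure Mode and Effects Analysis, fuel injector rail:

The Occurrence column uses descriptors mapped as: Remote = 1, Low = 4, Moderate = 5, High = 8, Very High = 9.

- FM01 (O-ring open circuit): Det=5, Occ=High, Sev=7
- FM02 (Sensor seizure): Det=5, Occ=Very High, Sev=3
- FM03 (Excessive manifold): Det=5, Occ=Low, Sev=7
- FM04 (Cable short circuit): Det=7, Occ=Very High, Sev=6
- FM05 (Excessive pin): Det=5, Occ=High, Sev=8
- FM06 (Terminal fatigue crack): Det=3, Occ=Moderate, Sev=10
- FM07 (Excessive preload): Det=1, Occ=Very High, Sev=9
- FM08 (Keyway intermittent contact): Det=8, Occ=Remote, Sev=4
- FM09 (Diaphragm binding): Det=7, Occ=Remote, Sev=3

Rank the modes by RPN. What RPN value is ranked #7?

81

RPN = Severity × Occurrence × Detection:
  FM01: 7 × 8 × 5 = 280
  FM02: 3 × 9 × 5 = 135
  FM03: 7 × 4 × 5 = 140
  FM04: 6 × 9 × 7 = 378
  FM05: 8 × 8 × 5 = 320
  FM06: 10 × 5 × 3 = 150
  FM07: 9 × 9 × 1 = 81
  FM08: 4 × 1 × 8 = 32
  FM09: 3 × 1 × 7 = 21
Sorted descending: 378, 320, 280, 150, 140, 135, 81, 32, 21.
The seventh-highest RPN is 81 (FM07).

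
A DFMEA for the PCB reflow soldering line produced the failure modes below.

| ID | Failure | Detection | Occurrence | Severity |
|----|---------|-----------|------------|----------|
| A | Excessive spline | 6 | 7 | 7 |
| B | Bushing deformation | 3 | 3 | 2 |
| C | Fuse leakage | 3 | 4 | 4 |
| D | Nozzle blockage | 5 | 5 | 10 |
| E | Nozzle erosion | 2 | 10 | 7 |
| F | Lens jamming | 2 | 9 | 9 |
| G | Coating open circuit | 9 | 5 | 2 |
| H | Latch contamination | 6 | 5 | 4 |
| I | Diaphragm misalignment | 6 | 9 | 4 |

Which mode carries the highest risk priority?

RPN = Severity × Occurrence × Detection:
  A: 7 × 7 × 6 = 294
  B: 2 × 3 × 3 = 18
  C: 4 × 4 × 3 = 48
  D: 10 × 5 × 5 = 250
  E: 7 × 10 × 2 = 140
  F: 9 × 9 × 2 = 162
  G: 2 × 5 × 9 = 90
  H: 4 × 5 × 6 = 120
  I: 4 × 9 × 6 = 216
Highest RPN is 294 → A.

A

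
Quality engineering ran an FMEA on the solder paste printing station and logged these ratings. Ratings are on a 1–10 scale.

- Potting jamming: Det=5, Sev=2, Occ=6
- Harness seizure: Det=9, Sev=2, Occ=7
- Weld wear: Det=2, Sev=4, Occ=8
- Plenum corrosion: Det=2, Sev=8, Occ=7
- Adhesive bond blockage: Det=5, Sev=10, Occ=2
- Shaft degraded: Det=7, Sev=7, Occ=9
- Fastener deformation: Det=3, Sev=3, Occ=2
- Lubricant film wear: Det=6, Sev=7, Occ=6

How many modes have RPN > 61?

RPN = Severity × Occurrence × Detection:
  Potting jamming: 2 × 6 × 5 = 60
  Harness seizure: 2 × 7 × 9 = 126
  Weld wear: 4 × 8 × 2 = 64
  Plenum corrosion: 8 × 7 × 2 = 112
  Adhesive bond blockage: 10 × 2 × 5 = 100
  Shaft degraded: 7 × 9 × 7 = 441
  Fastener deformation: 3 × 2 × 3 = 18
  Lubricant film wear: 7 × 6 × 6 = 252
Modes with RPN > 61: Harness seizure (126), Weld wear (64), Plenum corrosion (112), Adhesive bond blockage (100), Shaft degraded (441), Lubricant film wear (252) → 6.

6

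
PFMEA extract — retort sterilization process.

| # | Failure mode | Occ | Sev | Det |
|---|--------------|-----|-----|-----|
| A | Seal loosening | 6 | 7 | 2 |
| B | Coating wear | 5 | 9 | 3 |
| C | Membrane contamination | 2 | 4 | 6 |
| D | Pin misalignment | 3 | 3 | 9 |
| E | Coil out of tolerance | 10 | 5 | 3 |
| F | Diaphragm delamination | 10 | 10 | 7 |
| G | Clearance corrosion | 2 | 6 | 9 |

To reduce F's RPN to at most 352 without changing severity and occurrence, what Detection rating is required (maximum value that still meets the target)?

F: S=10, O=10, D=7 → current RPN = 700.
Fixed product = 100. Need 100 × D ≤ 352, so D ≤ 352/100 = 3.52.
Maximum integer Detection rating = 3 (gives RPN 300; D=4 would give 400 > 352).

3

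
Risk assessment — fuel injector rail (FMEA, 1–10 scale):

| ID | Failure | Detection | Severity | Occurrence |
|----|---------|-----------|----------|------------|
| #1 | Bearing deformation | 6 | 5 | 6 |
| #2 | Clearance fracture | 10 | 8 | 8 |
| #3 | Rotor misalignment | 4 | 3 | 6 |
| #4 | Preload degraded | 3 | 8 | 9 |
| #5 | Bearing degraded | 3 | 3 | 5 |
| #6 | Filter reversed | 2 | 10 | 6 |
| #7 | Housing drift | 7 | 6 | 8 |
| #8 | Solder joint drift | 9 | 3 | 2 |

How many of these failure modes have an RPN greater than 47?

RPN = Severity × Occurrence × Detection:
  #1: 5 × 6 × 6 = 180
  #2: 8 × 8 × 10 = 640
  #3: 3 × 6 × 4 = 72
  #4: 8 × 9 × 3 = 216
  #5: 3 × 5 × 3 = 45
  #6: 10 × 6 × 2 = 120
  #7: 6 × 8 × 7 = 336
  #8: 3 × 2 × 9 = 54
Modes with RPN > 47: #1 (180), #2 (640), #3 (72), #4 (216), #6 (120), #7 (336), #8 (54) → 7.

7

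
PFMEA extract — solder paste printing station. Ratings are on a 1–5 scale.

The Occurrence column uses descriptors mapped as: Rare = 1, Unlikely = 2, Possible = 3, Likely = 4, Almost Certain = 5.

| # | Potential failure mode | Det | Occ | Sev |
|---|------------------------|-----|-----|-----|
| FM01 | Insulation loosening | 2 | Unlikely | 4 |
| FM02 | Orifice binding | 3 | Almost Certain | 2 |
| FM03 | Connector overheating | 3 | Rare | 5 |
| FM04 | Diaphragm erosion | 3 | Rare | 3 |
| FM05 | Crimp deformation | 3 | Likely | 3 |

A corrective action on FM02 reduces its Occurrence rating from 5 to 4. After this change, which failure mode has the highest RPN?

FM05

RPN = Severity × Occurrence × Detection:
  FM01: 4 × 2 × 2 = 16
  FM02: 2 × 5 × 3 = 30
  FM03: 5 × 1 × 3 = 15
  FM04: 3 × 1 × 3 = 9
  FM05: 3 × 4 × 3 = 36
After action: FM02 → 2 × 4 × 3 = 24.
Revised RPNs: FM05=36, FM02=24, FM01=16, FM03=15, FM04=9.
Highest is now FM05 (36).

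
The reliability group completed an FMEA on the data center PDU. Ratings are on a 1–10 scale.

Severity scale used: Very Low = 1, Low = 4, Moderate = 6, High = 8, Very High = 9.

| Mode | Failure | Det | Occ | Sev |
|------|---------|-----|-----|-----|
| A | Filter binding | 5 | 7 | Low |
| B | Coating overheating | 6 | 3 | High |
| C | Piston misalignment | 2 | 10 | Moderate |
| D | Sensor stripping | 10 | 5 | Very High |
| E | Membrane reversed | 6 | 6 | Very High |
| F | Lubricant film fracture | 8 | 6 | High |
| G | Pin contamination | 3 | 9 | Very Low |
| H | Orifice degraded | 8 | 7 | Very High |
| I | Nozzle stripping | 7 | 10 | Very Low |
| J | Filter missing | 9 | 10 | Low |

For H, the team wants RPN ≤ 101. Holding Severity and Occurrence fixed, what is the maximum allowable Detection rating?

1

H: S=9, O=7, D=8 → current RPN = 504.
Fixed product = 63. Need 63 × D ≤ 101, so D ≤ 101/63 = 1.60.
Maximum integer Detection rating = 1 (gives RPN 63; D=2 would give 126 > 101).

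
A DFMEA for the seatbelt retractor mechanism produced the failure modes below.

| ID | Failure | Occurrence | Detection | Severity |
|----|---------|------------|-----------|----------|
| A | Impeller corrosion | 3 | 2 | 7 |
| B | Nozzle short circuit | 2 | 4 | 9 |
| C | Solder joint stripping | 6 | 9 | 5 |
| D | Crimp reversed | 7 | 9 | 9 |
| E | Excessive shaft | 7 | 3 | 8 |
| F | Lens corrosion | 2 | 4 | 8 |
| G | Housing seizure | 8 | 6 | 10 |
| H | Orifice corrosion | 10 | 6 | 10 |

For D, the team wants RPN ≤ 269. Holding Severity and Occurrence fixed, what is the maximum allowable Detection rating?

4

D: S=9, O=7, D=9 → current RPN = 567.
Fixed product = 63. Need 63 × D ≤ 269, so D ≤ 269/63 = 4.27.
Maximum integer Detection rating = 4 (gives RPN 252; D=5 would give 315 > 269).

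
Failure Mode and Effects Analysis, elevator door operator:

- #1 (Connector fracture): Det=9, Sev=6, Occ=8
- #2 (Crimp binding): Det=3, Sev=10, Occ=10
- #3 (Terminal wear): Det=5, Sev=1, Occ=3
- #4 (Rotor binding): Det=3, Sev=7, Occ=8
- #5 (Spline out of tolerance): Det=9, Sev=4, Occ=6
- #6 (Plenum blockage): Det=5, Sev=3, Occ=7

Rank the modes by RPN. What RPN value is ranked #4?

168

RPN = Severity × Occurrence × Detection:
  #1: 6 × 8 × 9 = 432
  #2: 10 × 10 × 3 = 300
  #3: 1 × 3 × 5 = 15
  #4: 7 × 8 × 3 = 168
  #5: 4 × 6 × 9 = 216
  #6: 3 × 7 × 5 = 105
Sorted descending: 432, 300, 216, 168, 105, 15.
The fourth-highest RPN is 168 (#4).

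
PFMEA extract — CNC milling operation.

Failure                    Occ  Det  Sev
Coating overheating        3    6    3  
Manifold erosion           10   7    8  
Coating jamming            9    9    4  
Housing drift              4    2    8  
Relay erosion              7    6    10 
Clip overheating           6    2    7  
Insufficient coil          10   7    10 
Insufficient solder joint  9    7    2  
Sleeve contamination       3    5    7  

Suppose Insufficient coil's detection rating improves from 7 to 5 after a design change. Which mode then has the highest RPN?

Manifold erosion

RPN = Severity × Occurrence × Detection:
  Coating overheating: 3 × 3 × 6 = 54
  Manifold erosion: 8 × 10 × 7 = 560
  Coating jamming: 4 × 9 × 9 = 324
  Housing drift: 8 × 4 × 2 = 64
  Relay erosion: 10 × 7 × 6 = 420
  Clip overheating: 7 × 6 × 2 = 84
  Insufficient coil: 10 × 10 × 7 = 700
  Insufficient solder joint: 2 × 9 × 7 = 126
  Sleeve contamination: 7 × 3 × 5 = 105
After action: Insufficient coil → 10 × 10 × 5 = 500.
Revised RPNs: Manifold erosion=560, Insufficient coil=500, Relay erosion=420, Coating jamming=324, Insufficient solder joint=126, Sleeve contamination=105, Clip overheating=84, Housing drift=64, Coating overheating=54.
Highest is now Manifold erosion (560).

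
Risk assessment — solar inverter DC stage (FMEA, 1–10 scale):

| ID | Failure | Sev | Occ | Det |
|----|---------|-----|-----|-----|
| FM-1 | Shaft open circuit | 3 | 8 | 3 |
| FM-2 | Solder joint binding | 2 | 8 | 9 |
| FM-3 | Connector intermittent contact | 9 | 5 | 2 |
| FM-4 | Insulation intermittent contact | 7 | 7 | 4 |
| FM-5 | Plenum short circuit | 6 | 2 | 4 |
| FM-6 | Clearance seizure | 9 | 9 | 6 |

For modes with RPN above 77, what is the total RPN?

916

RPN = Severity × Occurrence × Detection:
  FM-1: 3 × 8 × 3 = 72
  FM-2: 2 × 8 × 9 = 144
  FM-3: 9 × 5 × 2 = 90
  FM-4: 7 × 7 × 4 = 196
  FM-5: 6 × 2 × 4 = 48
  FM-6: 9 × 9 × 6 = 486
RPN > 77: FM-2 (144), FM-3 (90), FM-4 (196), FM-6 (486).
Sum: 144 + 90 + 196 + 486 = 916.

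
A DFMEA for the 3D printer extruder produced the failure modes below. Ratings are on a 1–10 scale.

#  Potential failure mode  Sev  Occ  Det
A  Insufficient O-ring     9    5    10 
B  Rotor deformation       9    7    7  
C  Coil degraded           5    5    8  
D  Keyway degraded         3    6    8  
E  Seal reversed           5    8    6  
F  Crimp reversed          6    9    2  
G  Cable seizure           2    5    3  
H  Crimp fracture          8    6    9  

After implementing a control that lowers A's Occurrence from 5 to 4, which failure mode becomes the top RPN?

B

RPN = Severity × Occurrence × Detection:
  A: 9 × 5 × 10 = 450
  B: 9 × 7 × 7 = 441
  C: 5 × 5 × 8 = 200
  D: 3 × 6 × 8 = 144
  E: 5 × 8 × 6 = 240
  F: 6 × 9 × 2 = 108
  G: 2 × 5 × 3 = 30
  H: 8 × 6 × 9 = 432
After action: A → 9 × 4 × 10 = 360.
Revised RPNs: B=441, H=432, A=360, E=240, C=200, D=144, F=108, G=30.
Highest is now B (441).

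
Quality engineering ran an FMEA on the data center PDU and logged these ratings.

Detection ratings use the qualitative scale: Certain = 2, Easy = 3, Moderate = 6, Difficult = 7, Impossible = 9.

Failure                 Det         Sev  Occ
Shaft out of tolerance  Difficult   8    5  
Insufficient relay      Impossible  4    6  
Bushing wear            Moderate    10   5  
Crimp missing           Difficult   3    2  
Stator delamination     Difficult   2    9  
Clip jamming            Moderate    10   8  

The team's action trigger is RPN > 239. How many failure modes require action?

RPN = Severity × Occurrence × Detection:
  Shaft out of tolerance: 8 × 5 × 7 = 280
  Insufficient relay: 4 × 6 × 9 = 216
  Bushing wear: 10 × 5 × 6 = 300
  Crimp missing: 3 × 2 × 7 = 42
  Stator delamination: 2 × 9 × 7 = 126
  Clip jamming: 10 × 8 × 6 = 480
Modes with RPN > 239: Shaft out of tolerance (280), Bushing wear (300), Clip jamming (480) → 3.

3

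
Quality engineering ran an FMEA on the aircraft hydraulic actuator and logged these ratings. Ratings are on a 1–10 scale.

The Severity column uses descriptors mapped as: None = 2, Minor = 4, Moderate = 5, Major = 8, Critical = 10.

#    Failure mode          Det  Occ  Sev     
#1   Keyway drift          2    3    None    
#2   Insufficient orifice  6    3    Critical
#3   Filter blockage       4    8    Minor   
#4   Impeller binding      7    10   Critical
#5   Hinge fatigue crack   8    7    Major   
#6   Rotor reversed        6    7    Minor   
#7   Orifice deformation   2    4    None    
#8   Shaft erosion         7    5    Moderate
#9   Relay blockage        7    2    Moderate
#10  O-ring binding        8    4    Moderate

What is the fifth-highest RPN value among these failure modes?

168

RPN = Severity × Occurrence × Detection:
  #1: 2 × 3 × 2 = 12
  #2: 10 × 3 × 6 = 180
  #3: 4 × 8 × 4 = 128
  #4: 10 × 10 × 7 = 700
  #5: 8 × 7 × 8 = 448
  #6: 4 × 7 × 6 = 168
  #7: 2 × 4 × 2 = 16
  #8: 5 × 5 × 7 = 175
  #9: 5 × 2 × 7 = 70
  #10: 5 × 4 × 8 = 160
Sorted descending: 700, 448, 180, 175, 168, 160, 128, 70, 16, 12.
The fifth-highest RPN is 168 (#6).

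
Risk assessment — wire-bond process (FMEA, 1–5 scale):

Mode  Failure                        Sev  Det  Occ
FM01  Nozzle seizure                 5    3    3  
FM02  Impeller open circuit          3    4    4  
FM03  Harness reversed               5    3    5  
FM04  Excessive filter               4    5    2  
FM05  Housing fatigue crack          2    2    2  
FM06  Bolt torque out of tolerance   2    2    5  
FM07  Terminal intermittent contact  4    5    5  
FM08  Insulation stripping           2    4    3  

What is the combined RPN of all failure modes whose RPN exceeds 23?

RPN = Severity × Occurrence × Detection:
  FM01: 5 × 3 × 3 = 45
  FM02: 3 × 4 × 4 = 48
  FM03: 5 × 5 × 3 = 75
  FM04: 4 × 2 × 5 = 40
  FM05: 2 × 2 × 2 = 8
  FM06: 2 × 5 × 2 = 20
  FM07: 4 × 5 × 5 = 100
  FM08: 2 × 3 × 4 = 24
RPN > 23: FM01 (45), FM02 (48), FM03 (75), FM04 (40), FM07 (100), FM08 (24).
Sum: 45 + 48 + 75 + 40 + 100 + 24 = 332.

332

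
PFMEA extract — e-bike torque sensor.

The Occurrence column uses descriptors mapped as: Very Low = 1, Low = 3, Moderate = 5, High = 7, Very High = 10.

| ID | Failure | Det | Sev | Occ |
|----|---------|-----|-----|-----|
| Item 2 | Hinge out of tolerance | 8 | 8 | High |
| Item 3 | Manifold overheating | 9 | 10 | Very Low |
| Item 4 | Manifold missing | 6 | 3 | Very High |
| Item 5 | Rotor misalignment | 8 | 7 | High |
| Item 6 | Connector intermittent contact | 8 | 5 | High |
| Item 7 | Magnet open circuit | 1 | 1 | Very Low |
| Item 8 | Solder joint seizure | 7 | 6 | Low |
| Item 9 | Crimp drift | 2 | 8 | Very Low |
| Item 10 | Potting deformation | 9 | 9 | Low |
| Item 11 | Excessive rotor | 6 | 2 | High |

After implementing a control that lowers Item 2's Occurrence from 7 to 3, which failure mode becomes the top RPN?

Item 5

RPN = Severity × Occurrence × Detection:
  Item 2: 8 × 7 × 8 = 448
  Item 3: 10 × 1 × 9 = 90
  Item 4: 3 × 10 × 6 = 180
  Item 5: 7 × 7 × 8 = 392
  Item 6: 5 × 7 × 8 = 280
  Item 7: 1 × 1 × 1 = 1
  Item 8: 6 × 3 × 7 = 126
  Item 9: 8 × 1 × 2 = 16
  Item 10: 9 × 3 × 9 = 243
  Item 11: 2 × 7 × 6 = 84
After action: Item 2 → 8 × 3 × 8 = 192.
Revised RPNs: Item 5=392, Item 6=280, Item 10=243, Item 2=192, Item 4=180, Item 8=126, Item 3=90, Item 11=84, Item 9=16, Item 7=1.
Highest is now Item 5 (392).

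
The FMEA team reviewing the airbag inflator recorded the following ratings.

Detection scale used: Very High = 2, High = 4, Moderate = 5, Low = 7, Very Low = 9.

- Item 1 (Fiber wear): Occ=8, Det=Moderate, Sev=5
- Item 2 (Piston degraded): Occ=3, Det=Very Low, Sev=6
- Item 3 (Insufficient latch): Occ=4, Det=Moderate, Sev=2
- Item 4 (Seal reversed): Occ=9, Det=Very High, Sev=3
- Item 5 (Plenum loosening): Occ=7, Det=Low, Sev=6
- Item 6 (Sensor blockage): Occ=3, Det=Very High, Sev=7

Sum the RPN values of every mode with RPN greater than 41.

752

RPN = Severity × Occurrence × Detection:
  Item 1: 5 × 8 × 5 = 200
  Item 2: 6 × 3 × 9 = 162
  Item 3: 2 × 4 × 5 = 40
  Item 4: 3 × 9 × 2 = 54
  Item 5: 6 × 7 × 7 = 294
  Item 6: 7 × 3 × 2 = 42
RPN > 41: Item 1 (200), Item 2 (162), Item 4 (54), Item 5 (294), Item 6 (42).
Sum: 200 + 162 + 54 + 294 + 42 = 752.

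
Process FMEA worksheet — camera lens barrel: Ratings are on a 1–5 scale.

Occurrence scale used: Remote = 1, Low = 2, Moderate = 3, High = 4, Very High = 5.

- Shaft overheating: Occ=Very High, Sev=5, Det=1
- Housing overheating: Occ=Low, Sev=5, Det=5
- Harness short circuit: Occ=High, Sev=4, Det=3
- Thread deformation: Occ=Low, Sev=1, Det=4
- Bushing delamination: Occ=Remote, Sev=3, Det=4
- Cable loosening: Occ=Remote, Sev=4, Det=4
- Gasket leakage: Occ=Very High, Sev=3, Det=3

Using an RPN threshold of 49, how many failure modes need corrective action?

1

RPN = Severity × Occurrence × Detection:
  Shaft overheating: 5 × 5 × 1 = 25
  Housing overheating: 5 × 2 × 5 = 50
  Harness short circuit: 4 × 4 × 3 = 48
  Thread deformation: 1 × 2 × 4 = 8
  Bushing delamination: 3 × 1 × 4 = 12
  Cable loosening: 4 × 1 × 4 = 16
  Gasket leakage: 3 × 5 × 3 = 45
Modes with RPN ≥ 49: Housing overheating (50) → 1.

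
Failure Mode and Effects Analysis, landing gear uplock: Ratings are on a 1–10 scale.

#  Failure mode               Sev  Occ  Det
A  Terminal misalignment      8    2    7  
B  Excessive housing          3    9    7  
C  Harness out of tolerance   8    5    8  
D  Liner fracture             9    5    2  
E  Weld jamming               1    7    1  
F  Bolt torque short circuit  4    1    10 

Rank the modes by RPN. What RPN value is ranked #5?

40

RPN = Severity × Occurrence × Detection:
  A: 8 × 2 × 7 = 112
  B: 3 × 9 × 7 = 189
  C: 8 × 5 × 8 = 320
  D: 9 × 5 × 2 = 90
  E: 1 × 7 × 1 = 7
  F: 4 × 1 × 10 = 40
Sorted descending: 320, 189, 112, 90, 40, 7.
The fifth-highest RPN is 40 (F).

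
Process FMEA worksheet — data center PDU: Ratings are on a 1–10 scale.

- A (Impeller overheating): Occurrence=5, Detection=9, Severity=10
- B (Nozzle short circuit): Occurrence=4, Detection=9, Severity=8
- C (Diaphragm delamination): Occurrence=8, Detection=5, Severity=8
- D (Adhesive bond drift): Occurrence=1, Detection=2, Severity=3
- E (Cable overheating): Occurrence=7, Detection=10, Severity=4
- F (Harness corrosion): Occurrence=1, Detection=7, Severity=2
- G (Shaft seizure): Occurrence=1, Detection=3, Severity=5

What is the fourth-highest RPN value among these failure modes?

RPN = Severity × Occurrence × Detection:
  A: 10 × 5 × 9 = 450
  B: 8 × 4 × 9 = 288
  C: 8 × 8 × 5 = 320
  D: 3 × 1 × 2 = 6
  E: 4 × 7 × 10 = 280
  F: 2 × 1 × 7 = 14
  G: 5 × 1 × 3 = 15
Sorted descending: 450, 320, 288, 280, 15, 14, 6.
The fourth-highest RPN is 280 (E).

280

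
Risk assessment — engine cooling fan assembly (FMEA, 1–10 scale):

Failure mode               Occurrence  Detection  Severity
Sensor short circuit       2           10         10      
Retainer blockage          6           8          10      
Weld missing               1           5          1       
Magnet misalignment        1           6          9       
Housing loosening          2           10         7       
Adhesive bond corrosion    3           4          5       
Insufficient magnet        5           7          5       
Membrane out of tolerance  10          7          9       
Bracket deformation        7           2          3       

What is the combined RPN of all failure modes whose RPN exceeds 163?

1485

RPN = Severity × Occurrence × Detection:
  Sensor short circuit: 10 × 2 × 10 = 200
  Retainer blockage: 10 × 6 × 8 = 480
  Weld missing: 1 × 1 × 5 = 5
  Magnet misalignment: 9 × 1 × 6 = 54
  Housing loosening: 7 × 2 × 10 = 140
  Adhesive bond corrosion: 5 × 3 × 4 = 60
  Insufficient magnet: 5 × 5 × 7 = 175
  Membrane out of tolerance: 9 × 10 × 7 = 630
  Bracket deformation: 3 × 7 × 2 = 42
RPN > 163: Sensor short circuit (200), Retainer blockage (480), Insufficient magnet (175), Membrane out of tolerance (630).
Sum: 200 + 480 + 175 + 630 = 1485.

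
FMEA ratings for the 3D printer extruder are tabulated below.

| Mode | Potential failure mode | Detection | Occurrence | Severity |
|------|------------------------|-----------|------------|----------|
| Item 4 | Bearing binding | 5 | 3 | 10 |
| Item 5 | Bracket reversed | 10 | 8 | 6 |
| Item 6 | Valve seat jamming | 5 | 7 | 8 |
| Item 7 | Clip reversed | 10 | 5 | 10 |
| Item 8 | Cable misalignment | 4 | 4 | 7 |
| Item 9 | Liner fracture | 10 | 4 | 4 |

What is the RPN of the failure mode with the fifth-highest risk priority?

RPN = Severity × Occurrence × Detection:
  Item 4: 10 × 3 × 5 = 150
  Item 5: 6 × 8 × 10 = 480
  Item 6: 8 × 7 × 5 = 280
  Item 7: 10 × 5 × 10 = 500
  Item 8: 7 × 4 × 4 = 112
  Item 9: 4 × 4 × 10 = 160
Sorted descending: 500, 480, 280, 160, 150, 112.
The fifth-highest RPN is 150 (Item 4).

150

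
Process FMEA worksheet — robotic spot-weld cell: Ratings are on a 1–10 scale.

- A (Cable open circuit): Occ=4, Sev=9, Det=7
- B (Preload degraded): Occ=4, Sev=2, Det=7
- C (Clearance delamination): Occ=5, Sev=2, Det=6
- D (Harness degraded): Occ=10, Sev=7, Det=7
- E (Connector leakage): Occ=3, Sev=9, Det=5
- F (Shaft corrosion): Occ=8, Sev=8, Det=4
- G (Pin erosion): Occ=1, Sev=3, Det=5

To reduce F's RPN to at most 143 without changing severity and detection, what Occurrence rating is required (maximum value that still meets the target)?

F: S=8, O=8, D=4 → current RPN = 256.
Fixed product = 32. Need 32 × O ≤ 143, so O ≤ 143/32 = 4.47.
Maximum integer Occurrence rating = 4 (gives RPN 128; O=5 would give 160 > 143).

4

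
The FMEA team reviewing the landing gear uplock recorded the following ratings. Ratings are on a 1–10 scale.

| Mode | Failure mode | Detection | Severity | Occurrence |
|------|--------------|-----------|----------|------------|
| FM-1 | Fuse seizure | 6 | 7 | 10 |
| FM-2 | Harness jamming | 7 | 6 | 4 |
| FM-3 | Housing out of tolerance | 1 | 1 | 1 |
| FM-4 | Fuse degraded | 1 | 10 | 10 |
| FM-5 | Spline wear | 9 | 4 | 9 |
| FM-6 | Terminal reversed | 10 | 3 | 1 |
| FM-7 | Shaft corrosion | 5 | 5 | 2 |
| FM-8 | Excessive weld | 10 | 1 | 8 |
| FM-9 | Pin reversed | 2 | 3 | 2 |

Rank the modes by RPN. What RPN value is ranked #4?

100

RPN = Severity × Occurrence × Detection:
  FM-1: 7 × 10 × 6 = 420
  FM-2: 6 × 4 × 7 = 168
  FM-3: 1 × 1 × 1 = 1
  FM-4: 10 × 10 × 1 = 100
  FM-5: 4 × 9 × 9 = 324
  FM-6: 3 × 1 × 10 = 30
  FM-7: 5 × 2 × 5 = 50
  FM-8: 1 × 8 × 10 = 80
  FM-9: 3 × 2 × 2 = 12
Sorted descending: 420, 324, 168, 100, 80, 50, 30, 12, 1.
The fourth-highest RPN is 100 (FM-4).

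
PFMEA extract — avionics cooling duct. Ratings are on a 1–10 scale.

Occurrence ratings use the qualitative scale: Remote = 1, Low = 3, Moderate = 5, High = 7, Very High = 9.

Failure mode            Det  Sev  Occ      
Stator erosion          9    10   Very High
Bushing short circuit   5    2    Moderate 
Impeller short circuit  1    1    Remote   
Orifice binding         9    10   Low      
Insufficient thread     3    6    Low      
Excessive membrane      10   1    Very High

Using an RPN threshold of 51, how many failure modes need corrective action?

4

RPN = Severity × Occurrence × Detection:
  Stator erosion: 10 × 9 × 9 = 810
  Bushing short circuit: 2 × 5 × 5 = 50
  Impeller short circuit: 1 × 1 × 1 = 1
  Orifice binding: 10 × 3 × 9 = 270
  Insufficient thread: 6 × 3 × 3 = 54
  Excessive membrane: 1 × 9 × 10 = 90
Modes with RPN ≥ 51: Stator erosion (810), Orifice binding (270), Insufficient thread (54), Excessive membrane (90) → 4.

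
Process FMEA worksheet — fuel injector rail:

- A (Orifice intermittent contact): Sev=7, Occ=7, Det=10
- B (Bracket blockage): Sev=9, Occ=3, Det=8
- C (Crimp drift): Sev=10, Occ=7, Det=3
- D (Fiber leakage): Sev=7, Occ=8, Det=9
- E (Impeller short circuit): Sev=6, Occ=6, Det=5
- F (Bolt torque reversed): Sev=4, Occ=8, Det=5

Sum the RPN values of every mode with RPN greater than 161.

RPN = Severity × Occurrence × Detection:
  A: 7 × 7 × 10 = 490
  B: 9 × 3 × 8 = 216
  C: 10 × 7 × 3 = 210
  D: 7 × 8 × 9 = 504
  E: 6 × 6 × 5 = 180
  F: 4 × 8 × 5 = 160
RPN > 161: A (490), B (216), C (210), D (504), E (180).
Sum: 490 + 216 + 210 + 504 + 180 = 1600.

1600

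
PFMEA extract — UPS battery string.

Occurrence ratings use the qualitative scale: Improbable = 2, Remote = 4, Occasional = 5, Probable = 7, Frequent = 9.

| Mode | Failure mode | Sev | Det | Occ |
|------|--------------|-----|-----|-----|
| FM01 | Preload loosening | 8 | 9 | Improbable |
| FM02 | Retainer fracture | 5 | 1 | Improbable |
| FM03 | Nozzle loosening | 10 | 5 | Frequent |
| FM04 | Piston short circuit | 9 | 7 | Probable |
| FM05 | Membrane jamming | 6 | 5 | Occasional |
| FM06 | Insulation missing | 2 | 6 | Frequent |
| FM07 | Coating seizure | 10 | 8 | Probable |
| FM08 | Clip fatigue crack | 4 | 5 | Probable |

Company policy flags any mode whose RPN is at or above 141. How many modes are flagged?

RPN = Severity × Occurrence × Detection:
  FM01: 8 × 2 × 9 = 144
  FM02: 5 × 2 × 1 = 10
  FM03: 10 × 9 × 5 = 450
  FM04: 9 × 7 × 7 = 441
  FM05: 6 × 5 × 5 = 150
  FM06: 2 × 9 × 6 = 108
  FM07: 10 × 7 × 8 = 560
  FM08: 4 × 7 × 5 = 140
Modes with RPN ≥ 141: FM01 (144), FM03 (450), FM04 (441), FM05 (150), FM07 (560) → 5.

5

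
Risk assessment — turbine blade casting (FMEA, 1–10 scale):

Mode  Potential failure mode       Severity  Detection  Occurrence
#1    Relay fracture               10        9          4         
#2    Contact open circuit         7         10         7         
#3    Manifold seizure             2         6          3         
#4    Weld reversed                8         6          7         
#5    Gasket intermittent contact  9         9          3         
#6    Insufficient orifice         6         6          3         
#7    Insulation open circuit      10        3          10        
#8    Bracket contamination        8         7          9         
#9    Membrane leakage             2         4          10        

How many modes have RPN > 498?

RPN = Severity × Occurrence × Detection:
  #1: 10 × 4 × 9 = 360
  #2: 7 × 7 × 10 = 490
  #3: 2 × 3 × 6 = 36
  #4: 8 × 7 × 6 = 336
  #5: 9 × 3 × 9 = 243
  #6: 6 × 3 × 6 = 108
  #7: 10 × 10 × 3 = 300
  #8: 8 × 9 × 7 = 504
  #9: 2 × 10 × 4 = 80
Modes with RPN > 498: #8 (504) → 1.

1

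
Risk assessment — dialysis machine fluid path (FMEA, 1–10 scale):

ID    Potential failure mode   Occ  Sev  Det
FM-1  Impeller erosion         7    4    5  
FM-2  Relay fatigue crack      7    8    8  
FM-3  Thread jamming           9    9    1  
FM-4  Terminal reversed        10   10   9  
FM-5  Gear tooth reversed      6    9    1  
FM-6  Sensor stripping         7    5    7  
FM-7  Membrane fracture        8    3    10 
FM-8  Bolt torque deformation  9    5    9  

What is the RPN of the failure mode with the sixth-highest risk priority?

140

RPN = Severity × Occurrence × Detection:
  FM-1: 4 × 7 × 5 = 140
  FM-2: 8 × 7 × 8 = 448
  FM-3: 9 × 9 × 1 = 81
  FM-4: 10 × 10 × 9 = 900
  FM-5: 9 × 6 × 1 = 54
  FM-6: 5 × 7 × 7 = 245
  FM-7: 3 × 8 × 10 = 240
  FM-8: 5 × 9 × 9 = 405
Sorted descending: 900, 448, 405, 245, 240, 140, 81, 54.
The sixth-highest RPN is 140 (FM-1).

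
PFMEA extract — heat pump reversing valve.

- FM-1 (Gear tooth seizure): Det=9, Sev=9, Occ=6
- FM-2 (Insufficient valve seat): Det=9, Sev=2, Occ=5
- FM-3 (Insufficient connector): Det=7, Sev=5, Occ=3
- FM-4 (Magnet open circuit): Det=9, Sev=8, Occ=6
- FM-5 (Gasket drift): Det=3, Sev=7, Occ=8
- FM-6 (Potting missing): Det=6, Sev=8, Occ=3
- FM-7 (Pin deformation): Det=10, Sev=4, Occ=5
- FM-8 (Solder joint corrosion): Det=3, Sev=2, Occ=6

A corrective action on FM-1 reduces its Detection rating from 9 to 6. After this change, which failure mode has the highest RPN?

RPN = Severity × Occurrence × Detection:
  FM-1: 9 × 6 × 9 = 486
  FM-2: 2 × 5 × 9 = 90
  FM-3: 5 × 3 × 7 = 105
  FM-4: 8 × 6 × 9 = 432
  FM-5: 7 × 8 × 3 = 168
  FM-6: 8 × 3 × 6 = 144
  FM-7: 4 × 5 × 10 = 200
  FM-8: 2 × 6 × 3 = 36
After action: FM-1 → 9 × 6 × 6 = 324.
Revised RPNs: FM-4=432, FM-1=324, FM-7=200, FM-5=168, FM-6=144, FM-3=105, FM-2=90, FM-8=36.
Highest is now FM-4 (432).

FM-4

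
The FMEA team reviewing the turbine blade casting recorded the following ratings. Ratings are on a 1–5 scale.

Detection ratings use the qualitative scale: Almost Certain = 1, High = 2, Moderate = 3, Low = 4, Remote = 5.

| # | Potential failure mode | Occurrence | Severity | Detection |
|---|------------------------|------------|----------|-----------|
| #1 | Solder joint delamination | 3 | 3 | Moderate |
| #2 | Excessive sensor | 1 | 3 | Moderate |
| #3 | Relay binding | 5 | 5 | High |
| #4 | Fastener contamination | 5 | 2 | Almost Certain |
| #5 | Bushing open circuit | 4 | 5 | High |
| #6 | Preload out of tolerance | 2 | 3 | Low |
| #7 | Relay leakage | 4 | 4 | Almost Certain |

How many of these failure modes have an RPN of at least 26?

3

RPN = Severity × Occurrence × Detection:
  #1: 3 × 3 × 3 = 27
  #2: 3 × 1 × 3 = 9
  #3: 5 × 5 × 2 = 50
  #4: 2 × 5 × 1 = 10
  #5: 5 × 4 × 2 = 40
  #6: 3 × 2 × 4 = 24
  #7: 4 × 4 × 1 = 16
Modes with RPN ≥ 26: #1 (27), #3 (50), #5 (40) → 3.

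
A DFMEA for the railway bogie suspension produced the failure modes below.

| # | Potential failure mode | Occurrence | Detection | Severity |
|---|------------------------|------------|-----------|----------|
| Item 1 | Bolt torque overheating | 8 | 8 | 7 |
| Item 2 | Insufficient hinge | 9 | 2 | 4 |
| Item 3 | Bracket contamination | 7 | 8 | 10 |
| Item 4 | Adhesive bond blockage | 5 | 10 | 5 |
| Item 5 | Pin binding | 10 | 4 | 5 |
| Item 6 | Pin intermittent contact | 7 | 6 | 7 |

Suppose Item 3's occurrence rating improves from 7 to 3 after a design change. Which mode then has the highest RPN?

Item 1

RPN = Severity × Occurrence × Detection:
  Item 1: 7 × 8 × 8 = 448
  Item 2: 4 × 9 × 2 = 72
  Item 3: 10 × 7 × 8 = 560
  Item 4: 5 × 5 × 10 = 250
  Item 5: 5 × 10 × 4 = 200
  Item 6: 7 × 7 × 6 = 294
After action: Item 3 → 10 × 3 × 8 = 240.
Revised RPNs: Item 1=448, Item 6=294, Item 4=250, Item 3=240, Item 5=200, Item 2=72.
Highest is now Item 1 (448).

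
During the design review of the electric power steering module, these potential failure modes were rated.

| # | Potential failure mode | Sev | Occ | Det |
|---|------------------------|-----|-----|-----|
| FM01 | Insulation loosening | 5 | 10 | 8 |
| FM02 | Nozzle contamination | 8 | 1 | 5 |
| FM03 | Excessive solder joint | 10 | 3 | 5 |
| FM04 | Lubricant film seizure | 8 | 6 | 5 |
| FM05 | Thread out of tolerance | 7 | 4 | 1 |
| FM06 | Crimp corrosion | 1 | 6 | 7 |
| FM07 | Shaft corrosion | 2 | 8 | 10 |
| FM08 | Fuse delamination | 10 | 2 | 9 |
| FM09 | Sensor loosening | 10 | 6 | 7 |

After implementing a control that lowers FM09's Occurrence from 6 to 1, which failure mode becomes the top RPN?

RPN = Severity × Occurrence × Detection:
  FM01: 5 × 10 × 8 = 400
  FM02: 8 × 1 × 5 = 40
  FM03: 10 × 3 × 5 = 150
  FM04: 8 × 6 × 5 = 240
  FM05: 7 × 4 × 1 = 28
  FM06: 1 × 6 × 7 = 42
  FM07: 2 × 8 × 10 = 160
  FM08: 10 × 2 × 9 = 180
  FM09: 10 × 6 × 7 = 420
After action: FM09 → 10 × 1 × 7 = 70.
Revised RPNs: FM01=400, FM04=240, FM08=180, FM07=160, FM03=150, FM09=70, FM06=42, FM02=40, FM05=28.
Highest is now FM01 (400).

FM01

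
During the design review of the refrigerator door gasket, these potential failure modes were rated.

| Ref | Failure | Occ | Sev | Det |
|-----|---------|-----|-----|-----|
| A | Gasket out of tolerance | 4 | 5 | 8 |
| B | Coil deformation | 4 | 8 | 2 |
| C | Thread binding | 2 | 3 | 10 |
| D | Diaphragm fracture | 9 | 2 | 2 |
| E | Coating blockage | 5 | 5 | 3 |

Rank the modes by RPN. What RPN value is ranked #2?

75

RPN = Severity × Occurrence × Detection:
  A: 5 × 4 × 8 = 160
  B: 8 × 4 × 2 = 64
  C: 3 × 2 × 10 = 60
  D: 2 × 9 × 2 = 36
  E: 5 × 5 × 3 = 75
Sorted descending: 160, 75, 64, 60, 36.
The second-highest RPN is 75 (E).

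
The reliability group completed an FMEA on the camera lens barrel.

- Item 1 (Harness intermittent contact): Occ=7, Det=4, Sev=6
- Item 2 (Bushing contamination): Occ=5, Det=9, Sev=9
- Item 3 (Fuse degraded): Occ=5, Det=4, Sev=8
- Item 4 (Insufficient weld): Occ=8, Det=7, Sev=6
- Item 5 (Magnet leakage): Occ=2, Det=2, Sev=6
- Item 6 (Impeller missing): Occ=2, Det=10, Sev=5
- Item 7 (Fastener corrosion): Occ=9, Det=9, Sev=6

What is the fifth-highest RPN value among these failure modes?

RPN = Severity × Occurrence × Detection:
  Item 1: 6 × 7 × 4 = 168
  Item 2: 9 × 5 × 9 = 405
  Item 3: 8 × 5 × 4 = 160
  Item 4: 6 × 8 × 7 = 336
  Item 5: 6 × 2 × 2 = 24
  Item 6: 5 × 2 × 10 = 100
  Item 7: 6 × 9 × 9 = 486
Sorted descending: 486, 405, 336, 168, 160, 100, 24.
The fifth-highest RPN is 160 (Item 3).

160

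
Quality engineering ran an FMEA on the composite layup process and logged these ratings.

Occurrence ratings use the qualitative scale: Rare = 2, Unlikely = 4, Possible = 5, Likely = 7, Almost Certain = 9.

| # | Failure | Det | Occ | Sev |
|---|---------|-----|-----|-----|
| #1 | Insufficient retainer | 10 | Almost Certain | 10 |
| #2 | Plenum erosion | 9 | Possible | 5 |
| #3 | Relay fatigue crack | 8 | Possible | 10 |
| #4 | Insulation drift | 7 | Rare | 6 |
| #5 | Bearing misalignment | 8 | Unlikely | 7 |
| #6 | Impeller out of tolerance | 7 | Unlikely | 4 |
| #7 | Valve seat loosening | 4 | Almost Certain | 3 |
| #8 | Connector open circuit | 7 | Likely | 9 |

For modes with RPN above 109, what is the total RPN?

2302

RPN = Severity × Occurrence × Detection:
  #1: 10 × 9 × 10 = 900
  #2: 5 × 5 × 9 = 225
  #3: 10 × 5 × 8 = 400
  #4: 6 × 2 × 7 = 84
  #5: 7 × 4 × 8 = 224
  #6: 4 × 4 × 7 = 112
  #7: 3 × 9 × 4 = 108
  #8: 9 × 7 × 7 = 441
RPN > 109: #1 (900), #2 (225), #3 (400), #5 (224), #6 (112), #8 (441).
Sum: 900 + 225 + 400 + 224 + 112 + 441 = 2302.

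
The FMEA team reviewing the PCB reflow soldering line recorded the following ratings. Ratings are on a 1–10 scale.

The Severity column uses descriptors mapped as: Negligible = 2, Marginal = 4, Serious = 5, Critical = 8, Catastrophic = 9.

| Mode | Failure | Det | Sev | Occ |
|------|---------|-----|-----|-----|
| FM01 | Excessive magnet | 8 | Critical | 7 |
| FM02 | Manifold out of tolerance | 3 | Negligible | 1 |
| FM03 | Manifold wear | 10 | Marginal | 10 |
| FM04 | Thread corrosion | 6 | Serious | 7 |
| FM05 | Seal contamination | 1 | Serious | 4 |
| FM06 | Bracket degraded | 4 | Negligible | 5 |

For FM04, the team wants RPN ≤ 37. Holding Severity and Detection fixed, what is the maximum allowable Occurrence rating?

1

FM04: S=5, O=7, D=6 → current RPN = 210.
Fixed product = 30. Need 30 × O ≤ 37, so O ≤ 37/30 = 1.23.
Maximum integer Occurrence rating = 1 (gives RPN 30; O=2 would give 60 > 37).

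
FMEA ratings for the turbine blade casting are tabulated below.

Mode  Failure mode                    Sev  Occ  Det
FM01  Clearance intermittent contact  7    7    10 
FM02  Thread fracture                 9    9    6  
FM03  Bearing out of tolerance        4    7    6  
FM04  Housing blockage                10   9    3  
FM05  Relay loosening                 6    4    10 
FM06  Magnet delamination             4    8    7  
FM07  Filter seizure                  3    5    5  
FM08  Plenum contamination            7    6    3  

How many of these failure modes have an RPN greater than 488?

RPN = Severity × Occurrence × Detection:
  FM01: 7 × 7 × 10 = 490
  FM02: 9 × 9 × 6 = 486
  FM03: 4 × 7 × 6 = 168
  FM04: 10 × 9 × 3 = 270
  FM05: 6 × 4 × 10 = 240
  FM06: 4 × 8 × 7 = 224
  FM07: 3 × 5 × 5 = 75
  FM08: 7 × 6 × 3 = 126
Modes with RPN > 488: FM01 (490) → 1.

1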